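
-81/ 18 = -9/ 2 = -4.50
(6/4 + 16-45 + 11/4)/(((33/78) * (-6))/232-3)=8294/1009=8.22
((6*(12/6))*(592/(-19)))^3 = -358516260864/6859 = -52269465.06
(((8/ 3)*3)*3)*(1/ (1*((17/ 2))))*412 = 19776/ 17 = 1163.29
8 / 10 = 4 / 5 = 0.80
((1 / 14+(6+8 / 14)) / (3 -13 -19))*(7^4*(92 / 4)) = -733677 / 58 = -12649.60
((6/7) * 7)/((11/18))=108/11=9.82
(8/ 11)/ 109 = 8/ 1199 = 0.01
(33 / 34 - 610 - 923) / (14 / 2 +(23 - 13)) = -52089 / 578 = -90.12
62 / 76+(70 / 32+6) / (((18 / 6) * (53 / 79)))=236063 / 48336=4.88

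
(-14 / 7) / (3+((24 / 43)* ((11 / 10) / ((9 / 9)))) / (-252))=-4515 / 6767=-0.67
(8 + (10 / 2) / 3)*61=1769 / 3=589.67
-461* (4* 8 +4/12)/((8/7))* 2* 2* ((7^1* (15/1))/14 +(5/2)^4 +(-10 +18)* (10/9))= -2499456715/864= -2892889.72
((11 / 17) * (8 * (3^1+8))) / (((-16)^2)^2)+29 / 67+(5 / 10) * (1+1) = 13377451 / 9330688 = 1.43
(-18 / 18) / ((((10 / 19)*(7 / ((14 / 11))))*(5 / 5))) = -0.35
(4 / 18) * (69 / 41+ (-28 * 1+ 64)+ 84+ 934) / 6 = 43283 / 1107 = 39.10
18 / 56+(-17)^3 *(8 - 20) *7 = 11555385 / 28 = 412692.32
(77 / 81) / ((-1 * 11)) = -7 / 81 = -0.09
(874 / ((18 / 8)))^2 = 12222016 / 81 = 150889.09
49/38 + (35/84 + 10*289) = 659309/228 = 2891.71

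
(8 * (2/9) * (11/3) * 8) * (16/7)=22528/189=119.20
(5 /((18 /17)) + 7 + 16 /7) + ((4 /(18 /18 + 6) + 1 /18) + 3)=1111 /63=17.63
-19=-19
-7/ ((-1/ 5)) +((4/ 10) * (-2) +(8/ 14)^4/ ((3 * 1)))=1232993/ 36015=34.24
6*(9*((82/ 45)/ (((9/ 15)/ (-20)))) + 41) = -3034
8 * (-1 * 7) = -56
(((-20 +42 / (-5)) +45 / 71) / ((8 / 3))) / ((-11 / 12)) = 88713 / 7810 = 11.36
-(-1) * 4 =4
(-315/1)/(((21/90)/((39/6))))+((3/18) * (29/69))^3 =-622655934211/70957944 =-8775.00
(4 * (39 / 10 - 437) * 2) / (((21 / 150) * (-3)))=173240 / 21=8249.52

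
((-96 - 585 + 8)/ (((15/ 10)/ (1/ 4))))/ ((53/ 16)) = -5384/ 159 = -33.86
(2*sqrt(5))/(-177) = -2*sqrt(5)/177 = -0.03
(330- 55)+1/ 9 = 2476/ 9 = 275.11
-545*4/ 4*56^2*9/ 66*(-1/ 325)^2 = -512736/ 232375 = -2.21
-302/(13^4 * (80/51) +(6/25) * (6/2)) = -192525/28561459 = -0.01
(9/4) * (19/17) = 171/68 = 2.51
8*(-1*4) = -32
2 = 2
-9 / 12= -3 / 4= -0.75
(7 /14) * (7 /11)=7 /22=0.32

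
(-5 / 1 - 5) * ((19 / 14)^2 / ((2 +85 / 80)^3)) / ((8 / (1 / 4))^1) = -115520 / 5764801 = -0.02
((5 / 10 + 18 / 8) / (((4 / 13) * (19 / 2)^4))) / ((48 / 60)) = 715 / 521284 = 0.00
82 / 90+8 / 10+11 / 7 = 1034 / 315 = 3.28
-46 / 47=-0.98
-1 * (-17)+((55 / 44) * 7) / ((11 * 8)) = 6019 / 352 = 17.10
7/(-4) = -7/4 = -1.75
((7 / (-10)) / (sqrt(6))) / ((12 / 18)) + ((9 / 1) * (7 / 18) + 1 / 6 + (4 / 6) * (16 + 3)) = 49 / 3 - 7 * sqrt(6) / 40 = 15.90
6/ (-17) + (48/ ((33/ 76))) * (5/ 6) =51482/ 561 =91.77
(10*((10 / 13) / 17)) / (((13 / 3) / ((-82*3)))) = -73800 / 2873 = -25.69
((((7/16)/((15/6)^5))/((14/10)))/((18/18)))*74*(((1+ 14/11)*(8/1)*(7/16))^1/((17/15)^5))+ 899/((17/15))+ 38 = 12998322011/15618427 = 832.24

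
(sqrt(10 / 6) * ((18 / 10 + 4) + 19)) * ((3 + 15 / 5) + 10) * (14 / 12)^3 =85064 * sqrt(15) / 405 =813.46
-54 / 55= -0.98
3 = 3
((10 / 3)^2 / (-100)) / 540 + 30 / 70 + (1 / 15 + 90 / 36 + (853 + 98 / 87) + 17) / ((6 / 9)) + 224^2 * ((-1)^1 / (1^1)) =-4820926325 / 98658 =-48865.03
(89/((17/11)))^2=958441/289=3316.40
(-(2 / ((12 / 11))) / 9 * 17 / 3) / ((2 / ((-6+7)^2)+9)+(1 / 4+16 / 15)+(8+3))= -1870 / 37773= -0.05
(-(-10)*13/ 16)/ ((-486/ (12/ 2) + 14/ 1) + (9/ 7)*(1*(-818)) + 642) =-455/ 26696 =-0.02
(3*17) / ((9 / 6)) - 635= -601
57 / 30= 19 / 10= 1.90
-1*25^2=-625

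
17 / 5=3.40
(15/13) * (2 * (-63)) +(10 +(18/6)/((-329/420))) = -85060/611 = -139.21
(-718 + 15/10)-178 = -1789/2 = -894.50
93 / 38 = 2.45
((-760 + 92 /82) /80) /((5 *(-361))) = 15557 /2960200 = 0.01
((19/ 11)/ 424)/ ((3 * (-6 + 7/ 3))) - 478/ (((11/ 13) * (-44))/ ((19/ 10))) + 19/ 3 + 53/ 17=442770193/ 13082520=33.84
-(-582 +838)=-256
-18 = -18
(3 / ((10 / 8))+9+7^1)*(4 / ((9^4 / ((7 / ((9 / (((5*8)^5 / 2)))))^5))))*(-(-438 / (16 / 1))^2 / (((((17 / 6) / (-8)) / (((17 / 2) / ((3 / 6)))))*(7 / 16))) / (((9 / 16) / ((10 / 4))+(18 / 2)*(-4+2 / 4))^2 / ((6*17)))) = 72098194730761899612097740800000000000000000000000000 / 7485351267969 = 9631905324107027421487878000000000000000.00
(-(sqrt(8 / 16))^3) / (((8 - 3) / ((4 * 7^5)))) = -16807 * sqrt(2) / 5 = -4753.74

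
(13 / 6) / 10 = 13 / 60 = 0.22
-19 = -19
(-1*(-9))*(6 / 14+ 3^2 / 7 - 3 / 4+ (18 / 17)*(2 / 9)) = 5139 / 476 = 10.80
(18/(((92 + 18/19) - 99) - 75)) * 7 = -171/110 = -1.55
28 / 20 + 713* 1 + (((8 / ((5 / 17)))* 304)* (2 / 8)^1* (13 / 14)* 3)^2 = 40624083844 / 1225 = 33162517.42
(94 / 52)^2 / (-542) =-2209 / 366392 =-0.01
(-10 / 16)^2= 25 / 64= 0.39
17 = 17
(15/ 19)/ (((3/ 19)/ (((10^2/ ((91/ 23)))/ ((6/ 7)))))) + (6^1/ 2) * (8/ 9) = 5854/ 39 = 150.10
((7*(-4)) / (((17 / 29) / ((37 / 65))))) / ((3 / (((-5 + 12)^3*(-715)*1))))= 113356012 / 51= 2222666.90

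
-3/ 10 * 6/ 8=-0.22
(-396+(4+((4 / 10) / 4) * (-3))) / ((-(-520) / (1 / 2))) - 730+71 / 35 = -53023781 / 72800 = -728.35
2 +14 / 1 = 16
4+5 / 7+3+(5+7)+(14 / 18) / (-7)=1235 / 63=19.60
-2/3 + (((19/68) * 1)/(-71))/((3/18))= -4999/7242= -0.69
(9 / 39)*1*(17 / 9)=17 / 39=0.44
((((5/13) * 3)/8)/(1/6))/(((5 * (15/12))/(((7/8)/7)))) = 9/520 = 0.02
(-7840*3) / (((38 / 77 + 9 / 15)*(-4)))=2263800 / 421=5377.20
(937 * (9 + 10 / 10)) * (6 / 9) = 6246.67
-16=-16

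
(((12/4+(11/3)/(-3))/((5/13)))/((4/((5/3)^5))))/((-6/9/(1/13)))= -1250/729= -1.71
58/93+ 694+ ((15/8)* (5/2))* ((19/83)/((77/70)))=695.60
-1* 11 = -11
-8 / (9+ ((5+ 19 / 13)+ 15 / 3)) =-52 / 133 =-0.39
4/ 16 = 1/ 4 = 0.25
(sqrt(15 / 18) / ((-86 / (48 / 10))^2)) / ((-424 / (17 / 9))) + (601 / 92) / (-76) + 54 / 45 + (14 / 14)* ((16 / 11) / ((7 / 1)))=3558279 / 2691920- 17* sqrt(30) / 7349775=1.32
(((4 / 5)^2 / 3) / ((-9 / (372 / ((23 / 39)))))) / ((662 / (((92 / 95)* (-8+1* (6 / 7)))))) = 103168 / 660345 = 0.16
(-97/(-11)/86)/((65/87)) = 8439/61490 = 0.14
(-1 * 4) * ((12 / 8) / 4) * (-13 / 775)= 39 / 1550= 0.03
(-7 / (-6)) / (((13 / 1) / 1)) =7 / 78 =0.09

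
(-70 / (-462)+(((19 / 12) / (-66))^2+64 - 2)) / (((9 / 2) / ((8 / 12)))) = 38985769 / 4234032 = 9.21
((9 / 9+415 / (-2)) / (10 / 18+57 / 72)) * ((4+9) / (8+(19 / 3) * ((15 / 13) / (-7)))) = -5862948 / 20467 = -286.46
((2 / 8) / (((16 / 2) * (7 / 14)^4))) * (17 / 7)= 17 / 14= 1.21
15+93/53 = 888/53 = 16.75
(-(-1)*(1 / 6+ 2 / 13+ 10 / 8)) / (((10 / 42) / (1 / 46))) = 343 / 2392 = 0.14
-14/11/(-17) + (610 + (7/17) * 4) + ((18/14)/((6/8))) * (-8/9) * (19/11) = 2391896/3927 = 609.09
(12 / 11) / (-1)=-1.09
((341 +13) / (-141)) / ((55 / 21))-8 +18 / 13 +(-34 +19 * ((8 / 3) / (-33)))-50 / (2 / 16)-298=-224144816 / 302445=-741.11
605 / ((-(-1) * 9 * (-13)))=-5.17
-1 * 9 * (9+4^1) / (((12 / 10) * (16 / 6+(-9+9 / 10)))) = 2925 / 163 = 17.94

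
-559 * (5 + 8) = -7267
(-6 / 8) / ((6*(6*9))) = -1 / 432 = -0.00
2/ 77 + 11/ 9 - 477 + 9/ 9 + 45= -297818/ 693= -429.75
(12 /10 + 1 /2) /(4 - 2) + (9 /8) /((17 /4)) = 379 /340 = 1.11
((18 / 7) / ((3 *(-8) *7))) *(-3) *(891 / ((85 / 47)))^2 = 15783148161 / 1416100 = 11145.50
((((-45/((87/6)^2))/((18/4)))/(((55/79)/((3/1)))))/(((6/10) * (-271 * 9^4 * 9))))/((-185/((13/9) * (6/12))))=-4108/49296348648657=-0.00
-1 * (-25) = 25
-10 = -10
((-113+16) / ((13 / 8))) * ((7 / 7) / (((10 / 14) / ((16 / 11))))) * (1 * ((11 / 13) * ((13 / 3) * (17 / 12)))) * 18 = -738752 / 65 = -11365.42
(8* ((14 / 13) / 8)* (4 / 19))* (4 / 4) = 56 / 247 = 0.23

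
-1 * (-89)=89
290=290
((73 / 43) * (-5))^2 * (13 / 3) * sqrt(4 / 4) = 1731925 / 5547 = 312.23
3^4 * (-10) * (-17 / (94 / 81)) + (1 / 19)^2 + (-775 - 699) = 176314974 / 16967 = 10391.64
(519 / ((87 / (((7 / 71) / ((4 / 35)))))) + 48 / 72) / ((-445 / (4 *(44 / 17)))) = -6319588 / 46729005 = -0.14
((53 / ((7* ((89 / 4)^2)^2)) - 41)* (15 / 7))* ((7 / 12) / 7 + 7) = -7652979079575 / 12297479236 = -622.32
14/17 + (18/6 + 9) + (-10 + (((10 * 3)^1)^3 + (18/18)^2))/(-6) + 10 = -152173/34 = -4475.68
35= 35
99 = 99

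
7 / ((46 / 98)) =343 / 23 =14.91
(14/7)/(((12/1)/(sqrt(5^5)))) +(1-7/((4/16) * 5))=4.72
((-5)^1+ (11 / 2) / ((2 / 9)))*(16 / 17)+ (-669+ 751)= 1710 / 17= 100.59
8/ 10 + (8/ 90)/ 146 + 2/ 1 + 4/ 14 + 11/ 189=43385/ 13797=3.14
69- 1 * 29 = 40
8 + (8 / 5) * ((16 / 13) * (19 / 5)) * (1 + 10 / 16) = 20.16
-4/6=-2/3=-0.67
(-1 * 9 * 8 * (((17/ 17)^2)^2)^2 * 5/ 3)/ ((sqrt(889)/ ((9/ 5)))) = -216 * sqrt(889)/ 889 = -7.24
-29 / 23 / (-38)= 29 / 874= 0.03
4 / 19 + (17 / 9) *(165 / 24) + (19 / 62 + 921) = 39630407 / 42408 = 934.50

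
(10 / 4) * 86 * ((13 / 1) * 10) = 27950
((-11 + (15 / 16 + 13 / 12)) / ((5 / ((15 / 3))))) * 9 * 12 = -3879 / 4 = -969.75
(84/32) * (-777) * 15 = -244755/8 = -30594.38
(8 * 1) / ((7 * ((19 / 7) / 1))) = 8 / 19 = 0.42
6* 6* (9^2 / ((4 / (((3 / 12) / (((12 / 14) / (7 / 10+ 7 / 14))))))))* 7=35721 / 20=1786.05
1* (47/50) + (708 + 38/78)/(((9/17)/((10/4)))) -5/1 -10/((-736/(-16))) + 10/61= 41138544208/12311325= 3341.52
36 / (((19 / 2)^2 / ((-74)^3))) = -58352256 / 361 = -161640.60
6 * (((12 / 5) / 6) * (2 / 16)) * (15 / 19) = 9 / 38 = 0.24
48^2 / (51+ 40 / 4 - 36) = 2304 / 25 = 92.16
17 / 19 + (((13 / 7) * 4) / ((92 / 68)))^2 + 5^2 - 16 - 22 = 18.04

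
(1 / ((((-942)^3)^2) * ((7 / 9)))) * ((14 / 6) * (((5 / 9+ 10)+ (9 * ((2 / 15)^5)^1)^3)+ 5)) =2335968017586317 / 34975628570114156289550781250000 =0.00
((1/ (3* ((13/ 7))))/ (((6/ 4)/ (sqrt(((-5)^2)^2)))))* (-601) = -1797.86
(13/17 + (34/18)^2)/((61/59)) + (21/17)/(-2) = 600227/167994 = 3.57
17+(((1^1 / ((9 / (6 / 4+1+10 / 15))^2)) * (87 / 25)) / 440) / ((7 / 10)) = 127245269 / 7484400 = 17.00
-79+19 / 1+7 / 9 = -533 / 9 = -59.22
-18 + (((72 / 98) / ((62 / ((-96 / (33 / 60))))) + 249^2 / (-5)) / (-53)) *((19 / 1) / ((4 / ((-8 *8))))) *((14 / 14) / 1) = -5944689522 / 83545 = -71155.54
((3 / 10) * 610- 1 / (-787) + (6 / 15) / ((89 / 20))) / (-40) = -6412127 / 1400860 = -4.58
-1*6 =-6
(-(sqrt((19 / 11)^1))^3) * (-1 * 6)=114 * sqrt(209) / 121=13.62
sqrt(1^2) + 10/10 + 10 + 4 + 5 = 21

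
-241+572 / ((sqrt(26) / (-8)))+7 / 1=-176 * sqrt(26) - 234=-1131.43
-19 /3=-6.33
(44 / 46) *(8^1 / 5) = 176 / 115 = 1.53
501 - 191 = 310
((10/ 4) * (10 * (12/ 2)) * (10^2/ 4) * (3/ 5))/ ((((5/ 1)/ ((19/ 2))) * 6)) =1425/ 2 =712.50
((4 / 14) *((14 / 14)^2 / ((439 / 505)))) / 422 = 505 / 648403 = 0.00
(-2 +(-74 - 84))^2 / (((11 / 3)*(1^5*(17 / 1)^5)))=76800 / 15618427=0.00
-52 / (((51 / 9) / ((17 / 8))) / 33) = -643.50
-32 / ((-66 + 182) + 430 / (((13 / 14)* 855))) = -2223 / 8096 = -0.27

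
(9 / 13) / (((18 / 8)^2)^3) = 4096 / 767637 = 0.01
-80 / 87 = -0.92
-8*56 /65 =-448 /65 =-6.89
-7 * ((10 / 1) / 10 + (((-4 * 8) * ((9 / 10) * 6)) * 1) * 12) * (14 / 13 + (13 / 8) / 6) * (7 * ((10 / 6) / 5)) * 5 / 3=427048867 / 5616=76041.46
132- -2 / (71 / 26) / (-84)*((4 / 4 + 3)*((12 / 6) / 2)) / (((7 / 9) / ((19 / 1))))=456264 / 3479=131.15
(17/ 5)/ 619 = 17/ 3095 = 0.01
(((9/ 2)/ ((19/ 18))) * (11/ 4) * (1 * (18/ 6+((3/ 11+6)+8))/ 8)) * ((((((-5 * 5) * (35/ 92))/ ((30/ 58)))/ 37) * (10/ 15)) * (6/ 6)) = -228375/ 27232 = -8.39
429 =429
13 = 13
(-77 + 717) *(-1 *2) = -1280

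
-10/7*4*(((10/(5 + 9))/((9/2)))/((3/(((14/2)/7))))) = -400/1323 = -0.30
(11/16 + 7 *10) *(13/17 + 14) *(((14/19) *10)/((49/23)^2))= 750865245/443156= 1694.36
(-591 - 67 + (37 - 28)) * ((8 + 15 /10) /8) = -12331 /16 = -770.69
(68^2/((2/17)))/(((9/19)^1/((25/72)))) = 2333675/81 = 28810.80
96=96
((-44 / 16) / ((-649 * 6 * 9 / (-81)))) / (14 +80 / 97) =-291 / 678736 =-0.00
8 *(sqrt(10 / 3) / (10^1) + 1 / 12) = 2 / 3 + 4 *sqrt(30) / 15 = 2.13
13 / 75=0.17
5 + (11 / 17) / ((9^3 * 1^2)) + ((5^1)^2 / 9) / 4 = 282329 / 49572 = 5.70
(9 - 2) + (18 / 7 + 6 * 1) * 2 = 24.14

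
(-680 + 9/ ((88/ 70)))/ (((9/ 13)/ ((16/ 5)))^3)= -13320639488/ 200475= -66445.39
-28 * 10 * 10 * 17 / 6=-23800 / 3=-7933.33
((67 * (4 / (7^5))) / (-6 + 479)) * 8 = 2144 / 7949711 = 0.00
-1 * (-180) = 180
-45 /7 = -6.43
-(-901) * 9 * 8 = 64872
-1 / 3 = -0.33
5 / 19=0.26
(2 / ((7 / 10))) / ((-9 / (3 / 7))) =-20 / 147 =-0.14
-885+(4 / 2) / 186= -82304 / 93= -884.99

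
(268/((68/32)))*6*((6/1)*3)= 13620.71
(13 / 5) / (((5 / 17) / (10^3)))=8840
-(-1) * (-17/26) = -17/26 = -0.65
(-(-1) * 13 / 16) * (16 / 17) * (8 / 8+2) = 39 / 17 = 2.29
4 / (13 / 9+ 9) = 18 / 47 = 0.38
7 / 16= 0.44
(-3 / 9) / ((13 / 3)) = -1 / 13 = -0.08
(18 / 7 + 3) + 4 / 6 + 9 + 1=341 / 21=16.24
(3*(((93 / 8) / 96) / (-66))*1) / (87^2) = -31 / 42628608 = -0.00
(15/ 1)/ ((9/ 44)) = 220/ 3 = 73.33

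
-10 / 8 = -5 / 4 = -1.25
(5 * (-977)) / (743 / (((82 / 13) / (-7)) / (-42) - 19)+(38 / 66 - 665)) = 5846582940 / 842067977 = 6.94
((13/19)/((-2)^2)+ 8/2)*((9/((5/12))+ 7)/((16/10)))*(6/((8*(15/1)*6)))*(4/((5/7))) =317317/91200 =3.48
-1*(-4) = 4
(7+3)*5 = 50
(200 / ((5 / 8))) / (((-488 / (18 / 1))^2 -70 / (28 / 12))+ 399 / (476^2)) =167795712 / 369682325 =0.45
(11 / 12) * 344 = 946 / 3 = 315.33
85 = 85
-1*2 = -2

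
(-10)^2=100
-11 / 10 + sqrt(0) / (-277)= -11 / 10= -1.10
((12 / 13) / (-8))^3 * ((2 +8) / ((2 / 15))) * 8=-2025 / 2197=-0.92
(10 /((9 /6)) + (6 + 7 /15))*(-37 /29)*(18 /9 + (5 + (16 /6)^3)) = -5109589 /11745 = -435.04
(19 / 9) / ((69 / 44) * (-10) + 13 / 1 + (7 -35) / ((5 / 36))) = -2090 / 202239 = -0.01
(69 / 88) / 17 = 69 / 1496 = 0.05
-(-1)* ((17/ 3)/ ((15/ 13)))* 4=884/ 45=19.64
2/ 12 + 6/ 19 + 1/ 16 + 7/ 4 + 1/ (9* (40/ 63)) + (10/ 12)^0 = 15823/ 4560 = 3.47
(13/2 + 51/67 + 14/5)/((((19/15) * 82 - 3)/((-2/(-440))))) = 20223/44603240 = 0.00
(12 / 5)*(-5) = -12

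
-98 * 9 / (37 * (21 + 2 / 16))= -7056 / 6253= -1.13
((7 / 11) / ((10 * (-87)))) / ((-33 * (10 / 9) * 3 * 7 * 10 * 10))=1 / 105270000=0.00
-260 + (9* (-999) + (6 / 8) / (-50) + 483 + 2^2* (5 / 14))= -12273221 / 1400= -8766.59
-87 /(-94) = 87 /94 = 0.93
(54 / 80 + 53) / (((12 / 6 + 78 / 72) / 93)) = 599013 / 370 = 1618.95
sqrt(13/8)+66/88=3/4+sqrt(26)/4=2.02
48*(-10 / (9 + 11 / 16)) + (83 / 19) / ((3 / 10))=-61822 / 1767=-34.99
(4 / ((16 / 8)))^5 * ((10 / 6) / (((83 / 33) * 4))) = 440 / 83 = 5.30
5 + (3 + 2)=10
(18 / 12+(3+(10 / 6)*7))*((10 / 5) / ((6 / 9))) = 97 / 2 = 48.50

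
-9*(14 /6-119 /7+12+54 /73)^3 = 75151448 /1167051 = 64.39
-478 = -478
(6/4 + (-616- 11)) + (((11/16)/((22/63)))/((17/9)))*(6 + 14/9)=-4941/8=-617.62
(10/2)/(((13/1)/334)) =128.46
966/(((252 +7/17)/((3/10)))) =3519/3065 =1.15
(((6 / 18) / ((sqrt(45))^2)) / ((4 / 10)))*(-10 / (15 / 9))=-1 / 9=-0.11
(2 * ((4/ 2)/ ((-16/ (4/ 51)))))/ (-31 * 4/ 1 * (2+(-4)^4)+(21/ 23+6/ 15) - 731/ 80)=1840/ 3002863527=0.00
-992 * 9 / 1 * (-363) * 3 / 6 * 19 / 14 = 15394104 / 7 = 2199157.71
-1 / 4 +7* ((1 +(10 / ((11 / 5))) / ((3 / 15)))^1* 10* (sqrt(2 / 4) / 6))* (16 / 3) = -1 / 4 +8120* sqrt(2) / 11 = 1043.70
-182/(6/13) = -1183/3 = -394.33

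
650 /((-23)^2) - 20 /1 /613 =387870 /324277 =1.20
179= 179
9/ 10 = 0.90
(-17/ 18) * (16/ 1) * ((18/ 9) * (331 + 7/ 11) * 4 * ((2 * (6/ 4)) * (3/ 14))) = -1984512/ 77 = -25772.88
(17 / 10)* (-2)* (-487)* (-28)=-231812 / 5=-46362.40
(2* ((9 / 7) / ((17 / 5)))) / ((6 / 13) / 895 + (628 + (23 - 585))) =58175 / 5076778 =0.01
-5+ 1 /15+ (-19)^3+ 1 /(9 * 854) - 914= -298905973 /38430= -7777.93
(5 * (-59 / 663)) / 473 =-295 / 313599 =-0.00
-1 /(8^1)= -0.12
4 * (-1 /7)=-4 /7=-0.57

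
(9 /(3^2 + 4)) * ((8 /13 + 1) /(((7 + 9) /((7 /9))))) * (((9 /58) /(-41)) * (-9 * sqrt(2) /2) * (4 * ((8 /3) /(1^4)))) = 3969 * sqrt(2) /401882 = 0.01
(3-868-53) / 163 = -918 / 163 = -5.63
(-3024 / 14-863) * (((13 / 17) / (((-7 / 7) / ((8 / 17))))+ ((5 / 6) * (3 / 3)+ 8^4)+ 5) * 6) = -7673799445 / 289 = -26552939.26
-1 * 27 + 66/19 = -447/19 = -23.53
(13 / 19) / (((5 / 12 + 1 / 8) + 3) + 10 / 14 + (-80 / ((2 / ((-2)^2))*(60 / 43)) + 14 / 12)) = -0.01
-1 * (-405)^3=66430125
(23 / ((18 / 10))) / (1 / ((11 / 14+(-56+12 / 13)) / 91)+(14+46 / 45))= 5681575 / 5934266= 0.96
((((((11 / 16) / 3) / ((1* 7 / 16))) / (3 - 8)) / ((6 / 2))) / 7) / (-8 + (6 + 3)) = -11 / 2205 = -0.00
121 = 121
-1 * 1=-1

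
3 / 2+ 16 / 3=41 / 6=6.83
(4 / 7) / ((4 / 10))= 10 / 7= 1.43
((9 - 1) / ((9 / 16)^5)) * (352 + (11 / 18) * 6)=50526.65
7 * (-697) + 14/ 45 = -219541/ 45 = -4878.69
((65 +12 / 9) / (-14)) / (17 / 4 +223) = -398 / 19089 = -0.02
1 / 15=0.07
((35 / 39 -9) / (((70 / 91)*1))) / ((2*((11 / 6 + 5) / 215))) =-6794 / 41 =-165.71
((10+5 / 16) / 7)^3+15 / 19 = 106424295 / 26693632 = 3.99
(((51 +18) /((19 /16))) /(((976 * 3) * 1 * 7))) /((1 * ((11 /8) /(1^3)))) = 184 /89243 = 0.00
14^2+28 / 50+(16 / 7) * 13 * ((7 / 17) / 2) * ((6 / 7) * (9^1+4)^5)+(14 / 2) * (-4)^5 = 5771430766 / 2975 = 1939976.73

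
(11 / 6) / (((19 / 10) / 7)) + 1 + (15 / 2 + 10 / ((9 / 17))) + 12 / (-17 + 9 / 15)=468497 / 14022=33.41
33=33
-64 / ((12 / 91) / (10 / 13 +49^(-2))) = -384368 / 1029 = -373.54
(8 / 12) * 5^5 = 6250 / 3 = 2083.33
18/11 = 1.64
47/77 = 0.61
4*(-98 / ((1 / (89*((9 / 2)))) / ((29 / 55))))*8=-36423072 / 55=-662237.67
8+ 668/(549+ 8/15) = 75964/8243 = 9.22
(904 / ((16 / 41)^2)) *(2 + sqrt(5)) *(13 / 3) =2469389 / 48 + 2469389 *sqrt(5) / 96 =108963.54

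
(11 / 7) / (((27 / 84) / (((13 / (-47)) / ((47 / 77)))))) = -44044 / 19881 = -2.22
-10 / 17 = -0.59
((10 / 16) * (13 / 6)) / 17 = 65 / 816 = 0.08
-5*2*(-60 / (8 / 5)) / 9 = 125 / 3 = 41.67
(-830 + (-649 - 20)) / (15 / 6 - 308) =4.91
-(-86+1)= 85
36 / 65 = 0.55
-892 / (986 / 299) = -270.49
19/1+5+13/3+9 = 112/3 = 37.33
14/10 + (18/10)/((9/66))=73/5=14.60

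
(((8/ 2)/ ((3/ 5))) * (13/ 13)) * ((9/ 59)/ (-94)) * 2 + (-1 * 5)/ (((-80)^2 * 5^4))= -48002773/ 2218400000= -0.02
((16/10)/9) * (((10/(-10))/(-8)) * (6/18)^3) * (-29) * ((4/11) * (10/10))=-116/13365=-0.01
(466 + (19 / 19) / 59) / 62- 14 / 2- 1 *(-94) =345741 / 3658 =94.52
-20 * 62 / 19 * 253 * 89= -27921080 / 19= -1469530.53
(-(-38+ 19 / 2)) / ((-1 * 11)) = -57 / 22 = -2.59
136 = 136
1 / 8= 0.12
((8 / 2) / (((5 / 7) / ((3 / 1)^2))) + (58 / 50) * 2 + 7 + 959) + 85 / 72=1835821 / 1800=1019.90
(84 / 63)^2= 16 / 9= 1.78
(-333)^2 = 110889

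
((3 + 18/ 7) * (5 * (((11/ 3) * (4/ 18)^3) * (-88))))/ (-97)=503360/ 494991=1.02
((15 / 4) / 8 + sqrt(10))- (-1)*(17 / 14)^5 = 6.27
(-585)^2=342225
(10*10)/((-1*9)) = -100/9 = -11.11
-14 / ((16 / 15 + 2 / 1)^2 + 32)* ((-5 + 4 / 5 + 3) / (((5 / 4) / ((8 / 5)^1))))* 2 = 12096 / 11645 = 1.04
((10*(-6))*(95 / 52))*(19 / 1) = -27075 / 13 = -2082.69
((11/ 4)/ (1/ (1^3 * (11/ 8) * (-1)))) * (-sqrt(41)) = 121 * sqrt(41)/ 32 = 24.21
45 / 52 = 0.87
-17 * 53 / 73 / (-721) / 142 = 901 / 7473886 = 0.00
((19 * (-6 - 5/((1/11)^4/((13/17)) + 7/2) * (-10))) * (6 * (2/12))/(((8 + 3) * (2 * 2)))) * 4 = 41948618/2931203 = 14.31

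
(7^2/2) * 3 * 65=9555/2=4777.50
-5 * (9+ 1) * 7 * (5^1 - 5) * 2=0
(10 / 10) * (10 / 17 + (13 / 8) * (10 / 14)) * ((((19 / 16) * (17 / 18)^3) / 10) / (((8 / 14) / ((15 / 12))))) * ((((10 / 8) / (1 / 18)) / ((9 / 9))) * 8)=5079175 / 73728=68.89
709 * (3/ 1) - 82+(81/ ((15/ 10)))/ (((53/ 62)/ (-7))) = 1602.81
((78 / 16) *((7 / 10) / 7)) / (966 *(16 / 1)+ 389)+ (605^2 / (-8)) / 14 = -1812395647 / 554575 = -3268.08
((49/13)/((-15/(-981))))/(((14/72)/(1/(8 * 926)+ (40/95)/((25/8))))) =170.98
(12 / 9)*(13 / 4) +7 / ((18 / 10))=74 / 9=8.22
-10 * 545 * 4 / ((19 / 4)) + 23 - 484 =-95959 / 19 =-5050.47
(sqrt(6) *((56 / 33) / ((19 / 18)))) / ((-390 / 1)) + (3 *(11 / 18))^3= 1331 / 216 - 56 *sqrt(6) / 13585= 6.15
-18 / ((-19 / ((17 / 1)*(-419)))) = -128214 / 19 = -6748.11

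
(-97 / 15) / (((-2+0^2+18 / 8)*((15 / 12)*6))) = -776 / 225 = -3.45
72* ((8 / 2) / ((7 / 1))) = 288 / 7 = 41.14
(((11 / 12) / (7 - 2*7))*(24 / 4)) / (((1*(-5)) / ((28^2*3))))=1848 / 5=369.60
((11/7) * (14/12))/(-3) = -11/18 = -0.61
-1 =-1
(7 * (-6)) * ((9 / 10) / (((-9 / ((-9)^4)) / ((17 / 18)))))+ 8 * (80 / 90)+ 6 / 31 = 72630967 / 2790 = 26032.60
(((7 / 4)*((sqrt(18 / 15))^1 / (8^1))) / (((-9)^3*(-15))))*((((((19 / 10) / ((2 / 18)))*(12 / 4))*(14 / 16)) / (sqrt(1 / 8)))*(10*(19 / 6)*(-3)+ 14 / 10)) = -12103*sqrt(15) / 180000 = -0.26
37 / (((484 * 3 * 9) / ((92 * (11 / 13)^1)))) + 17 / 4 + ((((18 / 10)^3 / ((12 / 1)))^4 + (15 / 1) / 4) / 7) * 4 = 2806224193322261 / 422296875000000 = 6.65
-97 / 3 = -32.33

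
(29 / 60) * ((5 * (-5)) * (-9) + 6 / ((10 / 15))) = 1131 / 10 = 113.10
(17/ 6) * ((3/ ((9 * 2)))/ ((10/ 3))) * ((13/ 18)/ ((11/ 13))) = 2873/ 23760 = 0.12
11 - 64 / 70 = 353 / 35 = 10.09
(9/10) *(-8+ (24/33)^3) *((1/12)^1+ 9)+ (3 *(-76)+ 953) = 662.74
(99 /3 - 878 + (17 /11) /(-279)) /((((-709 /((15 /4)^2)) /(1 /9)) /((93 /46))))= 32416525 /8610096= 3.76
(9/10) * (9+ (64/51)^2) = 5501/578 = 9.52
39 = 39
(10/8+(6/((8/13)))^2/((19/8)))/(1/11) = 454.04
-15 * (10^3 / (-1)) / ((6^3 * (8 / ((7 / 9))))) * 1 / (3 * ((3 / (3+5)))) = 4375 / 729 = 6.00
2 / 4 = 1 / 2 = 0.50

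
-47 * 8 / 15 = -376 / 15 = -25.07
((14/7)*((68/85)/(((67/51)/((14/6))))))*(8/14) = 544/335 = 1.62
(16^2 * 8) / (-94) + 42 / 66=-10935 / 517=-21.15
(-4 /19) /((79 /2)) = -8 /1501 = -0.01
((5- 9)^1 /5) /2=-2 /5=-0.40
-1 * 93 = -93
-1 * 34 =-34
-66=-66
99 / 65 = 1.52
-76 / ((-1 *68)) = 19 / 17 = 1.12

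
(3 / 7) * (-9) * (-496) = 13392 / 7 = 1913.14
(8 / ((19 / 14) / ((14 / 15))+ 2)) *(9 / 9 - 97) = -150528 / 677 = -222.35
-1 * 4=-4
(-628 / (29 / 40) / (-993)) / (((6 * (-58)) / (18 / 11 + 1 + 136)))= -0.35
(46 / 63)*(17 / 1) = 782 / 63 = 12.41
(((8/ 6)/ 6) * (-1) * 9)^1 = -2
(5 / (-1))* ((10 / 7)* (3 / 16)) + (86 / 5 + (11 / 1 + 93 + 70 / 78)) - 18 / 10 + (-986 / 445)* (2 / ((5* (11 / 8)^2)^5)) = 9370947530102076686123 / 78775200691312125000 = 118.96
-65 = -65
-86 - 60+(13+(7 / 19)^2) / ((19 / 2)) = -144.62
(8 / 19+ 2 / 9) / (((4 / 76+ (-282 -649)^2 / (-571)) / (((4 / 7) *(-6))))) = 31405 / 21614103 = 0.00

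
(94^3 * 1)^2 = 689869781056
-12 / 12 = -1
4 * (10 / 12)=3.33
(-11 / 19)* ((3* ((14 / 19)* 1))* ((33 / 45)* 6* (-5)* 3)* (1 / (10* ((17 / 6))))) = 91476 / 30685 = 2.98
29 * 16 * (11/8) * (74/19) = 47212/19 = 2484.84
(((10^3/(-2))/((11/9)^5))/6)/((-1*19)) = 4920750/3059969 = 1.61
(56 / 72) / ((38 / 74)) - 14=-2135 / 171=-12.49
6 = 6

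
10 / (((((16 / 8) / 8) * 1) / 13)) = 520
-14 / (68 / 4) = -14 / 17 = -0.82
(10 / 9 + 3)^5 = 69343957 / 59049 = 1174.35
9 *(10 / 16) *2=45 / 4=11.25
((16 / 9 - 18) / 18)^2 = 5329 / 6561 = 0.81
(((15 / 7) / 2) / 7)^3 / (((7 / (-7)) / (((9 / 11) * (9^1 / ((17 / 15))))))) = -4100625 / 176002904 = -0.02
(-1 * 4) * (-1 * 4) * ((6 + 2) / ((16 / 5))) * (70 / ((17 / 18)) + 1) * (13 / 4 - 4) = -38310 / 17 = -2253.53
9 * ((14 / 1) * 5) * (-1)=-630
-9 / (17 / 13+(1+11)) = -117 / 173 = -0.68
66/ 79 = 0.84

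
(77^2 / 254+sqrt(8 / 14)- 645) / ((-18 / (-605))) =-95530105 / 4572+605 *sqrt(7) / 63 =-20869.19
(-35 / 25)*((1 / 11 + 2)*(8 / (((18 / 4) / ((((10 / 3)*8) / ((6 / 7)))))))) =-144256 / 891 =-161.90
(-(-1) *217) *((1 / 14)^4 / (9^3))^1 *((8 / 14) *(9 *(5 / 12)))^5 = 0.00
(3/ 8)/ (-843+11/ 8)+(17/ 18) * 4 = 228895/ 60597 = 3.78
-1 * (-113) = 113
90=90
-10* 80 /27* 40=-32000 /27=-1185.19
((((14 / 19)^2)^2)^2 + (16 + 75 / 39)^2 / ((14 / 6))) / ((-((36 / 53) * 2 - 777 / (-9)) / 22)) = -9681791755240778910 / 280136552445624329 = -34.56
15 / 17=0.88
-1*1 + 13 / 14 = -1 / 14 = -0.07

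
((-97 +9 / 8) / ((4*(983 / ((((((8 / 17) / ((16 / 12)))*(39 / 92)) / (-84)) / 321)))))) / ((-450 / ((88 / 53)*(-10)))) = 109681 / 21971031899040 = 0.00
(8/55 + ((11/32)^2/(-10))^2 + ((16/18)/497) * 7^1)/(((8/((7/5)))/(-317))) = -8.77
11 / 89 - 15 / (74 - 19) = -146 / 979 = -0.15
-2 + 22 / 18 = -7 / 9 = -0.78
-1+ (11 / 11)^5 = 0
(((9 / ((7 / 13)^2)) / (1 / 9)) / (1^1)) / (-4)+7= -62.84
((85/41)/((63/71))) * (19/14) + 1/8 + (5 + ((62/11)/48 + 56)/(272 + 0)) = 3679633157/432786816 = 8.50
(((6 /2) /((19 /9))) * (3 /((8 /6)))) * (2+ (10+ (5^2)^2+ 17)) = 2091.08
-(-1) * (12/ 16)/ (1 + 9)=3/ 40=0.08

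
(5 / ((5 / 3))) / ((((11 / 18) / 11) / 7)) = 378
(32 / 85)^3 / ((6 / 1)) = 16384 / 1842375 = 0.01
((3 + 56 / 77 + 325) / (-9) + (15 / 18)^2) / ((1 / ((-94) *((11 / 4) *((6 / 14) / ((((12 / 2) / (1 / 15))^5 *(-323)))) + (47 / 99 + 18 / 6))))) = 64821546168209272451 / 5538748960800000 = 11703.28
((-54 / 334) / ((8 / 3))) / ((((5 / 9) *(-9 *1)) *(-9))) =-9 / 6680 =-0.00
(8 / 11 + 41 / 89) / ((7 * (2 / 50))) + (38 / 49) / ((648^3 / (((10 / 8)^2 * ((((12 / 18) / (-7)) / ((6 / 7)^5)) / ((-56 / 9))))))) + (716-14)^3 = 345948412.24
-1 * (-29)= 29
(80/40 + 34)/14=18/7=2.57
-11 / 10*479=-5269 / 10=-526.90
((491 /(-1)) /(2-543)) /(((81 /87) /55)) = 783145 /14607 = 53.61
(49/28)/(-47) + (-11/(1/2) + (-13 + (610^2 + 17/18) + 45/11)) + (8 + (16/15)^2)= 173128421933/465300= 372079.14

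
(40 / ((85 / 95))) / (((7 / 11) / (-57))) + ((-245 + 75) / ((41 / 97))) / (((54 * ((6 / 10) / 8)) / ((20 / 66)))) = -52615718360 / 13041567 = -4034.46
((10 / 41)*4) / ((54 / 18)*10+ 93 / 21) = 280 / 9881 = 0.03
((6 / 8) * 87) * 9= 2349 / 4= 587.25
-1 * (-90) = 90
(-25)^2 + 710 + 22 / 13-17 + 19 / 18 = 1320.75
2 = 2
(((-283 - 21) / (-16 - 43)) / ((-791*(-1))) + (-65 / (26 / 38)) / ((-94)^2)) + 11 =4534292713 / 412367284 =11.00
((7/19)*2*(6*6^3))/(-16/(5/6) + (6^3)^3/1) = 945/9972701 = 0.00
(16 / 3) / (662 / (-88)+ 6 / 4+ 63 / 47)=-33088 / 29049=-1.14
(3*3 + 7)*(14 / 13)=224 / 13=17.23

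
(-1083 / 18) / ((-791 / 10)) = 1805 / 2373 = 0.76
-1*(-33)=33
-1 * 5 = -5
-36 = -36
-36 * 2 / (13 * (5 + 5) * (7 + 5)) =-3 / 65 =-0.05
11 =11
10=10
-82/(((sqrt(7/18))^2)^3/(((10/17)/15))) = -318816/5831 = -54.68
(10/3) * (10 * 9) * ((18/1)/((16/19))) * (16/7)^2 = 1641600/49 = 33502.04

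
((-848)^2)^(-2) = 1/517110562816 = 0.00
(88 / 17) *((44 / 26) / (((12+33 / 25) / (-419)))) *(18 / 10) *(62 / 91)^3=-966639301760 / 6161950067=-156.87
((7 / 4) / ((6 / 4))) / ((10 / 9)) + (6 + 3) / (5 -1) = 33 / 10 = 3.30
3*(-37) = -111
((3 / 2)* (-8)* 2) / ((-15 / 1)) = 8 / 5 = 1.60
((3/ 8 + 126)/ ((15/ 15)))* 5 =5055/ 8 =631.88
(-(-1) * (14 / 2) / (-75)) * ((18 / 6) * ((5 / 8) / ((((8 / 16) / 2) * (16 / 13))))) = -91 / 160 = -0.57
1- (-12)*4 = 49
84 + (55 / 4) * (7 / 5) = 413 / 4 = 103.25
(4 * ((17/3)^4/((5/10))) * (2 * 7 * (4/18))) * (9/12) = 4677176/243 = 19247.64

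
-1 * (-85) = 85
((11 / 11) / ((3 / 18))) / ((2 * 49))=3 / 49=0.06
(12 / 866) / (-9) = -2 / 1299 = -0.00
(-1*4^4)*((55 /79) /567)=-14080 /44793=-0.31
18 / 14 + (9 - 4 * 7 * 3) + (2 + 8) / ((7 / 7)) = -446 / 7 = -63.71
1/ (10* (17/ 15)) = 3/ 34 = 0.09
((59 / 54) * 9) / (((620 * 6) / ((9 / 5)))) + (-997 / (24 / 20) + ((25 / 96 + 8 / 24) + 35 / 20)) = -61639271 / 74400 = -828.48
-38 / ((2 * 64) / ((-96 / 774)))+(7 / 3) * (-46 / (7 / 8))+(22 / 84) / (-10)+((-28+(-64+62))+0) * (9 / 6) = -756967 / 4515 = -167.66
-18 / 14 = -9 / 7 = -1.29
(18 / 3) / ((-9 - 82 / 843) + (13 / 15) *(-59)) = -1405 / 14104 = -0.10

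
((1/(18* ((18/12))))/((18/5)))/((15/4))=2/729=0.00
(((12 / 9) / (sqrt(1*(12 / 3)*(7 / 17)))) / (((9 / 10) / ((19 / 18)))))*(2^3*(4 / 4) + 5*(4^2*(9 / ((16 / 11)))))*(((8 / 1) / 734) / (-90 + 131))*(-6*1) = -764560*sqrt(119) / 8531649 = -0.98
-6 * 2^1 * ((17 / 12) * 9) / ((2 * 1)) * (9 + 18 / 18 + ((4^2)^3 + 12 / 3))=-314415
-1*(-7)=7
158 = 158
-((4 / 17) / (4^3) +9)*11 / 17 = -26939 / 4624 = -5.83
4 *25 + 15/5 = 103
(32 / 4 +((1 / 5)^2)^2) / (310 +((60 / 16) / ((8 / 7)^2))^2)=327745536 / 13035240625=0.03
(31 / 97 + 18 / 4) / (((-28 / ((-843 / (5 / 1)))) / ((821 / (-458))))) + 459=1012502643 / 2487856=406.98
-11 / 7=-1.57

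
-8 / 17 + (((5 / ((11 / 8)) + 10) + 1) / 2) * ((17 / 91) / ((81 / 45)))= 12643 / 43758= 0.29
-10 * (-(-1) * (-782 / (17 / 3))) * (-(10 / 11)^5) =-856.87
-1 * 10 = -10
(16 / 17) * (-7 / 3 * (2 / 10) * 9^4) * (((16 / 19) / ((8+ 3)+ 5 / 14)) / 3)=-6096384 / 85595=-71.22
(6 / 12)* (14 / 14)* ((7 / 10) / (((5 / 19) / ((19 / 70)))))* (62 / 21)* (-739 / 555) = -8270149 / 5827500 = -1.42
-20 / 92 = -5 / 23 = -0.22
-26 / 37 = -0.70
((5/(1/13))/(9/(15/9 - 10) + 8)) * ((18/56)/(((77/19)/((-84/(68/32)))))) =-29.45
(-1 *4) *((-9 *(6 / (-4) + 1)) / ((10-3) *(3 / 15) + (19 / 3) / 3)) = -5.13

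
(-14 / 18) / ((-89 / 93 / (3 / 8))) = 217 / 712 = 0.30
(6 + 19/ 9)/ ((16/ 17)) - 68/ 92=26095/ 3312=7.88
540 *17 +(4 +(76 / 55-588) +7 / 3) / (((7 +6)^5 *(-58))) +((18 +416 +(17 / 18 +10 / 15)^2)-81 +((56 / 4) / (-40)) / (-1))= 914863357019341 / 95938398270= 9535.95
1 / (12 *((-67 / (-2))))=1 / 402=0.00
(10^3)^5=1000000000000000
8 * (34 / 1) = 272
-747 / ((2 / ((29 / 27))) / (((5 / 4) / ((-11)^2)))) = -12035 / 2904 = -4.14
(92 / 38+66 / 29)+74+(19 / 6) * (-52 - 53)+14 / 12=-417608 / 1653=-252.64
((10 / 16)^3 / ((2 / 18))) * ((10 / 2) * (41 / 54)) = 25625 / 3072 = 8.34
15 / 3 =5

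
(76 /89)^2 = 5776 /7921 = 0.73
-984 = -984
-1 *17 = -17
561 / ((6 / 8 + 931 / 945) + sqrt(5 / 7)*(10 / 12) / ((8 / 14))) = 66789360 / 102353 - 8019000*sqrt(35) / 102353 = 189.04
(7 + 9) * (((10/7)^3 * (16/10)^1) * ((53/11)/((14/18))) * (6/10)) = 7326720/26411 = 277.41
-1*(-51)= 51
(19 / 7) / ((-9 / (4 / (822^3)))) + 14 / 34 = 61234200019 / 148711629402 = 0.41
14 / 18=7 / 9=0.78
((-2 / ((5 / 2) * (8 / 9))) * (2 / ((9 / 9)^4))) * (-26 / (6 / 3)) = 23.40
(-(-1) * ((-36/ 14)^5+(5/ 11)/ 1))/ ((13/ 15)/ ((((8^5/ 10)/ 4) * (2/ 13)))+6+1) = -508753010688/ 31836004277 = -15.98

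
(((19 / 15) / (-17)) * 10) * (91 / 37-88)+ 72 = 85378 / 629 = 135.74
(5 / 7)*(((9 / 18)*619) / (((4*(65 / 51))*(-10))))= -4.34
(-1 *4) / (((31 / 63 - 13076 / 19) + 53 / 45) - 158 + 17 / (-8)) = 191520 / 40538353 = 0.00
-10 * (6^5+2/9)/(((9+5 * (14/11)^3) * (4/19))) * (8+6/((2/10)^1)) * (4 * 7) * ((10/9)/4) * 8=-94157400752800/2081619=-45232773.51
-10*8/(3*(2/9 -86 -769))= 240/7693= 0.03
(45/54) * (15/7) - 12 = -143/14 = -10.21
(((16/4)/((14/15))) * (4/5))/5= 24/35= 0.69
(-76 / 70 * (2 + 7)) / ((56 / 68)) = -2907 / 245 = -11.87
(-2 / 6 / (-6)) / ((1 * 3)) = 1 / 54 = 0.02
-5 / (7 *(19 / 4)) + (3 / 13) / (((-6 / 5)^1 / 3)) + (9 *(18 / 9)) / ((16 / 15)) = 223355 / 13832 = 16.15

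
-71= -71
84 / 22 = 42 / 11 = 3.82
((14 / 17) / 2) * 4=28 / 17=1.65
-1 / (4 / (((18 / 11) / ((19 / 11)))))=-9 / 38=-0.24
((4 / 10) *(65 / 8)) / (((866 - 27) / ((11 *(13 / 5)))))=1859 / 16780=0.11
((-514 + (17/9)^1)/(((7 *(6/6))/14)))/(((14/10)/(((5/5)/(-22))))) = 2095/63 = 33.25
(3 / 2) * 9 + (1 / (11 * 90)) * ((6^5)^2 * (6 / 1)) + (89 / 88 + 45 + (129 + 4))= 161327841 / 440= 366654.18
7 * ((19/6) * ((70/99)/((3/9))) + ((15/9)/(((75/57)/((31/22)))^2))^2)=2391430511687/32942250000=72.59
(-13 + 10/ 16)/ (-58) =99/ 464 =0.21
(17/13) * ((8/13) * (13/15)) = 136/195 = 0.70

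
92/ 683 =0.13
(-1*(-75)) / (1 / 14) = 1050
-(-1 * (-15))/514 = -15/514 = -0.03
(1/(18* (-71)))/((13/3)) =-1/5538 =-0.00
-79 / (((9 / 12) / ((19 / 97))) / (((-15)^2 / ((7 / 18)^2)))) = -145897200 / 4753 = -30695.81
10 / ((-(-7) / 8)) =80 / 7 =11.43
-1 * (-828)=828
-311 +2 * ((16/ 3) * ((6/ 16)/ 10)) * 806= 57/ 5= 11.40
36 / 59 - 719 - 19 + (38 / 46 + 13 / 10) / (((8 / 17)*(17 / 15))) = -15923655 / 21712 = -733.40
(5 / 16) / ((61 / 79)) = 395 / 976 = 0.40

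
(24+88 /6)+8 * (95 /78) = 1888 /39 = 48.41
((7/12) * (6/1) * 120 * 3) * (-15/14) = -1350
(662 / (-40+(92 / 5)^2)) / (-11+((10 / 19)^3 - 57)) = -56758225 / 1736917584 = -0.03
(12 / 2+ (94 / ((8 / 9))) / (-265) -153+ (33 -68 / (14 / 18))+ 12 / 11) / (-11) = 16384131 / 897820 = 18.25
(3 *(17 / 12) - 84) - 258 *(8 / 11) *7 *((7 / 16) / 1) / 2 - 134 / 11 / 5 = -81291 / 220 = -369.50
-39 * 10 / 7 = -390 / 7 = -55.71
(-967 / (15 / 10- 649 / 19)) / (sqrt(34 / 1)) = 18373 * sqrt(34) / 21097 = 5.08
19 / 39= 0.49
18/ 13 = 1.38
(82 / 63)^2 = 6724 / 3969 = 1.69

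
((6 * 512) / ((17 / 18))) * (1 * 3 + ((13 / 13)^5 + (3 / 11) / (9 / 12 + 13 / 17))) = 13596.48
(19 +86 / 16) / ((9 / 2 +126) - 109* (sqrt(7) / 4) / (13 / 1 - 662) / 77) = 18157160086065 / 97210641679667 - 151739445* sqrt(7) / 194421283359334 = 0.19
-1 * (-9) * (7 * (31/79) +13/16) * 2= 40491/632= 64.07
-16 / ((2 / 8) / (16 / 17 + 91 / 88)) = -23640 / 187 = -126.42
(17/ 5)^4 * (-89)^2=661569841/ 625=1058511.75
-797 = -797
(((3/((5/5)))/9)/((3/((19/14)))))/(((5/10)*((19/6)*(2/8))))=8/21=0.38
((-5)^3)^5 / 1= -30517578125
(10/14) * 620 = 3100/7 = 442.86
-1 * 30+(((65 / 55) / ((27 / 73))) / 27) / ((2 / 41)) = -442231 / 16038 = -27.57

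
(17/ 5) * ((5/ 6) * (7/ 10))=119/ 60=1.98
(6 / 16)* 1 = 3 / 8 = 0.38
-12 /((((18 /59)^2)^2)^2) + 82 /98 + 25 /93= -223033892538702991 /1394943342912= -159887.42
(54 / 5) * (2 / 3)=36 / 5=7.20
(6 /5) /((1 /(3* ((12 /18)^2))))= 8 /5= 1.60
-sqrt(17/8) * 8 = -2 * sqrt(34) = -11.66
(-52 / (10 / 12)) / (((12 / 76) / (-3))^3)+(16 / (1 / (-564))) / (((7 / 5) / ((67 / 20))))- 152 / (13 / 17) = 184825408 / 455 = 406209.69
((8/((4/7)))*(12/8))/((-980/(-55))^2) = 363/5488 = 0.07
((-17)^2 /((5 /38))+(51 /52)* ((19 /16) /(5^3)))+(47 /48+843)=948601207 /312000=3040.39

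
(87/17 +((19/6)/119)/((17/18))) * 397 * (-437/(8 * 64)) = -903010245/517888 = -1743.64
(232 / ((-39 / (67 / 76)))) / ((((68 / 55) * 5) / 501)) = -3569291 / 8398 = -425.02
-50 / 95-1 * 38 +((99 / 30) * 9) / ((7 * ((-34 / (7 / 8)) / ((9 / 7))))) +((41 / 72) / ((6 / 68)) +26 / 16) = -298768909 / 9767520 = -30.59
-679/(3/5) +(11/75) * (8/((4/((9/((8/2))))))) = -169651/150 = -1131.01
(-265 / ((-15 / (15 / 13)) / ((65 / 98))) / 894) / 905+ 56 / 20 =222010133 / 79288860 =2.80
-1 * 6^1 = -6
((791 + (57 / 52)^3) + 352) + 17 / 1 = 163290473 / 140608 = 1161.32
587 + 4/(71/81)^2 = 2985311/5041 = 592.21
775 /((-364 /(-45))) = 34875 /364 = 95.81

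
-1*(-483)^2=-233289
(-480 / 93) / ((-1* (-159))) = -160 / 4929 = -0.03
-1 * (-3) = 3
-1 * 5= -5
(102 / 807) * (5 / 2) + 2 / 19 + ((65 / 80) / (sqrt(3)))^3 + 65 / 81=1.33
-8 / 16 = -0.50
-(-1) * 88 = 88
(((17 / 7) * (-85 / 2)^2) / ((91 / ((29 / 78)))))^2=12687309705625 / 39499177536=321.20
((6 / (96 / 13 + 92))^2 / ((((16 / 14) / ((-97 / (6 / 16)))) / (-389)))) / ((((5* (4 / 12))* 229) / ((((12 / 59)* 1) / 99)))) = 133914417 / 77527401545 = 0.00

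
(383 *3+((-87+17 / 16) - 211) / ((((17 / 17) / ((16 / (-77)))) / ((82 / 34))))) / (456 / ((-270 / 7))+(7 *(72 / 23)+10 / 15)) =879145560 / 7287203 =120.64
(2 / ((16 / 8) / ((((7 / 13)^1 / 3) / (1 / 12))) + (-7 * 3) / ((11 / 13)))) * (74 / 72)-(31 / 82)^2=-50976347 / 222638364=-0.23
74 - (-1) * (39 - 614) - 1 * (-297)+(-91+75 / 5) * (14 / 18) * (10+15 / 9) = -24128 / 27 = -893.63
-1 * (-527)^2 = -277729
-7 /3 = -2.33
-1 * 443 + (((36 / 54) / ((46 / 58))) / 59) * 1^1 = -1803395 / 4071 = -442.99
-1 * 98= -98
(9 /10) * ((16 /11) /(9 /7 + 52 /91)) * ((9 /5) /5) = 4536 /17875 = 0.25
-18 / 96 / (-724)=3 / 11584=0.00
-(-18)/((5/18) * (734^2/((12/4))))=243/673445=0.00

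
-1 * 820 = -820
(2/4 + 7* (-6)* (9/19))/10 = -737/380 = -1.94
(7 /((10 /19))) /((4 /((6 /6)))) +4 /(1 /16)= 2693 /40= 67.32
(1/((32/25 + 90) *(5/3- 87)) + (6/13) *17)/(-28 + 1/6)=-178759827/634140416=-0.28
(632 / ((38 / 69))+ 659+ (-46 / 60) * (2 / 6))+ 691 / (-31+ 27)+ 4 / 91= 508414391 / 311220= 1633.62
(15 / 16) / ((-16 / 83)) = -1245 / 256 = -4.86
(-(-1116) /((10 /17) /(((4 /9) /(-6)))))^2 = 4443664 /225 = 19749.62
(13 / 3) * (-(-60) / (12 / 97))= 6305 / 3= 2101.67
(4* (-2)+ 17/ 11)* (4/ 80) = -71/ 220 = -0.32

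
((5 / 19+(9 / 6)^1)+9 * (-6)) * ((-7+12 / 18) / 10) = 397 / 12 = 33.08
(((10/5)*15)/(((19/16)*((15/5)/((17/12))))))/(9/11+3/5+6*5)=4675/12312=0.38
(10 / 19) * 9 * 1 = 90 / 19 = 4.74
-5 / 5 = -1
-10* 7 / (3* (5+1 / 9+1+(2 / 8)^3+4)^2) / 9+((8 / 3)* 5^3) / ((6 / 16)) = 272183370560 / 306215001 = 888.86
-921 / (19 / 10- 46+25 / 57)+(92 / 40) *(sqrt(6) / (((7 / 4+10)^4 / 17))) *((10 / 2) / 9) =50048 *sqrt(6) / 43917129+524970 / 24887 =21.10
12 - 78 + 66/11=-60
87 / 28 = 3.11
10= 10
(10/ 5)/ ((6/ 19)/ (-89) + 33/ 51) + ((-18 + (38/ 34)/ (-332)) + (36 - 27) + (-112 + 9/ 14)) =-85695027345/ 730858492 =-117.25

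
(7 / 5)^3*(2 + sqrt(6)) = 686 / 125 + 343*sqrt(6) / 125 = 12.21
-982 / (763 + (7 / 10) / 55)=-540100 / 419657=-1.29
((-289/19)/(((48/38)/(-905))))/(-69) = -261545/1656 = -157.94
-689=-689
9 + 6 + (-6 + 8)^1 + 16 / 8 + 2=21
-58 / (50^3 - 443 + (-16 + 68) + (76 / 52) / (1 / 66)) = -754 / 1621171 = -0.00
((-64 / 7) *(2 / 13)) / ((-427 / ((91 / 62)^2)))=416 / 58621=0.01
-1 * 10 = -10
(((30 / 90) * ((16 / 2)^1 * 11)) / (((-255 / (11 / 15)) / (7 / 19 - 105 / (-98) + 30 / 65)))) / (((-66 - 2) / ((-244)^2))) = 1894614128 / 13491387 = 140.43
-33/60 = -11/20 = -0.55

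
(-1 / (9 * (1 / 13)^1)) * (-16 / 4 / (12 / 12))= 52 / 9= 5.78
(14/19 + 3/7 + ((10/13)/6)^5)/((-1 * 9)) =-13985166470/107998366203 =-0.13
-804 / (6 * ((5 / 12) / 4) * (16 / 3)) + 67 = -871 / 5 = -174.20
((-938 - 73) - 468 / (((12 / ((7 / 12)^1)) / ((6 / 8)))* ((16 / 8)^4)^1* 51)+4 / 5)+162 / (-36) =-22080327 / 21760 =-1014.72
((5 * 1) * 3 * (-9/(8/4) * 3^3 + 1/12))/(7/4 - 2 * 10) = 99.79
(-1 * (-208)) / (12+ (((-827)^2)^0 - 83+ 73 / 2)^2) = 832 / 8329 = 0.10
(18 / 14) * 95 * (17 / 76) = 765 / 28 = 27.32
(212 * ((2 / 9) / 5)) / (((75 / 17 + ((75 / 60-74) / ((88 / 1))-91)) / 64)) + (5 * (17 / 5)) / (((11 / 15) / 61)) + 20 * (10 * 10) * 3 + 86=1940212676531 / 258930045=7493.19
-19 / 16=-1.19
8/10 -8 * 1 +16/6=-68/15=-4.53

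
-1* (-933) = 933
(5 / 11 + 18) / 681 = 203 / 7491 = 0.03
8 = 8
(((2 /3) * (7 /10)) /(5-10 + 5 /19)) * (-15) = 133 /90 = 1.48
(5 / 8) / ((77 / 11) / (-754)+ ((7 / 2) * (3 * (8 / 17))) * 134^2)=32045 / 4549044388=0.00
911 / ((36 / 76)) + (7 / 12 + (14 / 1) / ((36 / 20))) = 23179 / 12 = 1931.58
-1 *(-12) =12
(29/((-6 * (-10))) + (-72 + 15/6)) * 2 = -4141/30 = -138.03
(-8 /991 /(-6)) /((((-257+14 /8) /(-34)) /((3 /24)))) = 68 /3035433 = 0.00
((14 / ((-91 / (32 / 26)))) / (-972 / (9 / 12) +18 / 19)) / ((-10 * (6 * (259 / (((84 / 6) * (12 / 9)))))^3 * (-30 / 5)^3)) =1216 / 10364878072708965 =0.00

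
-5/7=-0.71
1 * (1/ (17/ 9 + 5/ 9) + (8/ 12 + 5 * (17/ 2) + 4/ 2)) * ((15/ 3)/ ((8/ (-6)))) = -1880/ 11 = -170.91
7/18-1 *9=-155/18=-8.61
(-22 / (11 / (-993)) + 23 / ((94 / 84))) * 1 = 94308 / 47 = 2006.55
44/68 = 11/17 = 0.65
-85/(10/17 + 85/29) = -8381/347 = -24.15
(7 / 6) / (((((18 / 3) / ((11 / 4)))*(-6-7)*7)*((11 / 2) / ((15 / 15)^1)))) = -0.00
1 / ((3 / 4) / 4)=16 / 3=5.33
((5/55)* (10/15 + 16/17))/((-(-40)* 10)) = 41/112200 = 0.00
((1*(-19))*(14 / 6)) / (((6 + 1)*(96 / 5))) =-95 / 288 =-0.33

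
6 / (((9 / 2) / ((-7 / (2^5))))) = -7 / 24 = -0.29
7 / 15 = 0.47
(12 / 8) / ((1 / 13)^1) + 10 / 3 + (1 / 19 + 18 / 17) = 46405 / 1938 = 23.94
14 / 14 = 1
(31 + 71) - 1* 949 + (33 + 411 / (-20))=-16691 / 20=-834.55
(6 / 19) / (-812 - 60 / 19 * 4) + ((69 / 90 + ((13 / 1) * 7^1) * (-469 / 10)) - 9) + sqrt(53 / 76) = -502488473 / 117510 + sqrt(1007) / 38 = -4275.30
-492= -492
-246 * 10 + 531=-1929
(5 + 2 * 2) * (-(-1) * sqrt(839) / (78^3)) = sqrt(839) / 52728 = 0.00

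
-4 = -4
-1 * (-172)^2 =-29584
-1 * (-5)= 5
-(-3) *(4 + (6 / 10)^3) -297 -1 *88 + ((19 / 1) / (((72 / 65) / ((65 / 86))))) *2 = -134065849 / 387000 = -346.42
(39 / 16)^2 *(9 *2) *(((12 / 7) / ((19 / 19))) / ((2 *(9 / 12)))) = 13689 / 112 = 122.22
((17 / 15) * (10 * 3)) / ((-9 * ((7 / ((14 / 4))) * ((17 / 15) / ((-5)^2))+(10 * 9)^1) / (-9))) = 6375 / 16892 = 0.38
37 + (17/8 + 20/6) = 1019/24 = 42.46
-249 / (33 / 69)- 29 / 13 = -74770 / 143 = -522.87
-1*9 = -9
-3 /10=-0.30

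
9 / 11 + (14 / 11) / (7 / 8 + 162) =11839 / 14333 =0.83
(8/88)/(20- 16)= 1/44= 0.02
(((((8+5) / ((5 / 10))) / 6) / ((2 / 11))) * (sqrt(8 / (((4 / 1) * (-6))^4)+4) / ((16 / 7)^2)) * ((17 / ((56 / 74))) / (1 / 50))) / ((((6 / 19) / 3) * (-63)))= -42724825 * sqrt(331778) / 15925248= -1545.32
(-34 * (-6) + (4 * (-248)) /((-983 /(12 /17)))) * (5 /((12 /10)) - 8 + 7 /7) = -570158 /983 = -580.02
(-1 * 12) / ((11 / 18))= -216 / 11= -19.64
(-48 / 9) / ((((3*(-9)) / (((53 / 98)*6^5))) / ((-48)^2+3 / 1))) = 93904128 / 49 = 1916410.78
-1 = -1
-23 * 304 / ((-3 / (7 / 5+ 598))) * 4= 5588006.40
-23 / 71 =-0.32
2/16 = 1/8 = 0.12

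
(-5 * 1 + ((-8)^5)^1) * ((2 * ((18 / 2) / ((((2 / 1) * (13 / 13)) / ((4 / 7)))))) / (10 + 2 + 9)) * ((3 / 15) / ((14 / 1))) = -114.66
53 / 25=2.12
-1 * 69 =-69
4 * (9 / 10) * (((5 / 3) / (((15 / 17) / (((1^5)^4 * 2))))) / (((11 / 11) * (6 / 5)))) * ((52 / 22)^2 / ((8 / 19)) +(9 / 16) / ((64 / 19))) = 28300291 / 185856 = 152.27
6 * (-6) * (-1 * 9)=324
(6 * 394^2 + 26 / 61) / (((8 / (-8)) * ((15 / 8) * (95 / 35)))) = -3181718512 / 17385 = -183015.16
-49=-49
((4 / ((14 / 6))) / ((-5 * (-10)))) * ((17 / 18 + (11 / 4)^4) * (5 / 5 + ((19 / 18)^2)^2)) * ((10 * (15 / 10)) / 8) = 900481619 / 107495424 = 8.38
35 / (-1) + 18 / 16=-271 / 8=-33.88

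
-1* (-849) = 849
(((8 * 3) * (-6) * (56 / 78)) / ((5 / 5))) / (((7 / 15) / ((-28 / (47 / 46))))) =3709440 / 611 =6071.10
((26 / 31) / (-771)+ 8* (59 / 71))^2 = 127225450889476 / 2879710574841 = 44.18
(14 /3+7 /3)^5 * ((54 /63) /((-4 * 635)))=-7203 /1270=-5.67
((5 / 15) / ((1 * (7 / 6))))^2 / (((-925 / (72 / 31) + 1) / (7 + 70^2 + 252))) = -212256 / 200221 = -1.06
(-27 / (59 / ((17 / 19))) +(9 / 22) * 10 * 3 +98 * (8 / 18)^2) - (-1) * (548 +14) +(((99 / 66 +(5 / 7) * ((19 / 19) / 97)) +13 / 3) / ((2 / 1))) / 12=6439734091289 / 10851082704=593.46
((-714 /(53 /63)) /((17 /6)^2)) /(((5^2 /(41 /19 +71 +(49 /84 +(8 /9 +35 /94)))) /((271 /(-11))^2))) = -192511.31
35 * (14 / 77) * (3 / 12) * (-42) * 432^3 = -59256852480 / 11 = -5386986589.09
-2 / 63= -0.03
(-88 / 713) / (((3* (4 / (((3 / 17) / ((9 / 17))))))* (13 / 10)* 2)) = -110 / 83421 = -0.00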